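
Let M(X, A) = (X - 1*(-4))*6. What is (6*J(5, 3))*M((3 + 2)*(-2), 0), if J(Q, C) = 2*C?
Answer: -1296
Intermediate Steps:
M(X, A) = 24 + 6*X (M(X, A) = (X + 4)*6 = (4 + X)*6 = 24 + 6*X)
(6*J(5, 3))*M((3 + 2)*(-2), 0) = (6*(2*3))*(24 + 6*((3 + 2)*(-2))) = (6*6)*(24 + 6*(5*(-2))) = 36*(24 + 6*(-10)) = 36*(24 - 60) = 36*(-36) = -1296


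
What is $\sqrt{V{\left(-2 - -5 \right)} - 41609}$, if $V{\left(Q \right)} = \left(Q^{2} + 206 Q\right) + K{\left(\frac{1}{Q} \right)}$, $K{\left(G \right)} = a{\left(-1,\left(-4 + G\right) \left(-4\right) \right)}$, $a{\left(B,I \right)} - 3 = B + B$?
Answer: $i \sqrt{40981} \approx 202.44 i$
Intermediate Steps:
$a{\left(B,I \right)} = 3 + 2 B$ ($a{\left(B,I \right)} = 3 + \left(B + B\right) = 3 + 2 B$)
$K{\left(G \right)} = 1$ ($K{\left(G \right)} = 3 + 2 \left(-1\right) = 3 - 2 = 1$)
$V{\left(Q \right)} = 1 + Q^{2} + 206 Q$ ($V{\left(Q \right)} = \left(Q^{2} + 206 Q\right) + 1 = 1 + Q^{2} + 206 Q$)
$\sqrt{V{\left(-2 - -5 \right)} - 41609} = \sqrt{\left(1 + \left(-2 - -5\right)^{2} + 206 \left(-2 - -5\right)\right) - 41609} = \sqrt{\left(1 + \left(-2 + 5\right)^{2} + 206 \left(-2 + 5\right)\right) - 41609} = \sqrt{\left(1 + 3^{2} + 206 \cdot 3\right) - 41609} = \sqrt{\left(1 + 9 + 618\right) - 41609} = \sqrt{628 - 41609} = \sqrt{-40981} = i \sqrt{40981}$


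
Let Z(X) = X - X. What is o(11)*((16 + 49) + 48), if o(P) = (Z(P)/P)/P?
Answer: 0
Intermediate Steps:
Z(X) = 0
o(P) = 0 (o(P) = (0/P)/P = 0/P = 0)
o(11)*((16 + 49) + 48) = 0*((16 + 49) + 48) = 0*(65 + 48) = 0*113 = 0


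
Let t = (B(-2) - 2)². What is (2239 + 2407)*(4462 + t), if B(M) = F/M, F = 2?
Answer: 20772266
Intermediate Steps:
B(M) = 2/M
t = 9 (t = (2/(-2) - 2)² = (2*(-½) - 2)² = (-1 - 2)² = (-3)² = 9)
(2239 + 2407)*(4462 + t) = (2239 + 2407)*(4462 + 9) = 4646*4471 = 20772266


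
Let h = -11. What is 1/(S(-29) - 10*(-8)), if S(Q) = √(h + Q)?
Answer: 2/161 - I*√10/3220 ≈ 0.012422 - 0.00098207*I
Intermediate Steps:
S(Q) = √(-11 + Q)
1/(S(-29) - 10*(-8)) = 1/(√(-11 - 29) - 10*(-8)) = 1/(√(-40) + 80) = 1/(2*I*√10 + 80) = 1/(80 + 2*I*√10)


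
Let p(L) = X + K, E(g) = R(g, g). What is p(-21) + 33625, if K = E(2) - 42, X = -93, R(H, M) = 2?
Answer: 33492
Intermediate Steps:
E(g) = 2
K = -40 (K = 2 - 42 = -40)
p(L) = -133 (p(L) = -93 - 40 = -133)
p(-21) + 33625 = -133 + 33625 = 33492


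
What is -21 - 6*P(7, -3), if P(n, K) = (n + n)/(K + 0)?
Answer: 7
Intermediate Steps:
P(n, K) = 2*n/K (P(n, K) = (2*n)/K = 2*n/K)
-21 - 6*P(7, -3) = -21 - 12*7/(-3) = -21 - 12*7*(-1)/3 = -21 - 6*(-14/3) = -21 + 28 = 7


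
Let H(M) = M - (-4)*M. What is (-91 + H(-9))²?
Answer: 18496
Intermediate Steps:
H(M) = 5*M (H(M) = M + 4*M = 5*M)
(-91 + H(-9))² = (-91 + 5*(-9))² = (-91 - 45)² = (-136)² = 18496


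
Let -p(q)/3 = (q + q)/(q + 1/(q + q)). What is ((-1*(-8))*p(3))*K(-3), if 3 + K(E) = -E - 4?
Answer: 3456/19 ≈ 181.89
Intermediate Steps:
K(E) = -7 - E (K(E) = -3 + (-E - 4) = -3 + (-4 - E) = -7 - E)
p(q) = -6*q/(q + 1/(2*q)) (p(q) = -3*(q + q)/(q + 1/(q + q)) = -3*2*q/(q + 1/(2*q)) = -6*q/(q + 1/(2*q)))
((-1*(-8))*p(3))*K(-3) = ((-1*(-8))*(-12*3²/(1 + 2*3²)))*(-7 - 1*(-3)) = (8*(-12*9/(1 + 2*9)))*(-7 + 3) = (8*(-12*9/(1 + 18)))*(-4) = (8*(-12*9/19))*(-4) = (8*(-12*9*1/19))*(-4) = (8*(-108/19))*(-4) = -864/19*(-4) = 3456/19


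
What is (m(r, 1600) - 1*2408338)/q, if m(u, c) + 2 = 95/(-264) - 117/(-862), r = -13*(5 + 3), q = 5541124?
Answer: -3859585691/8880158496 ≈ -0.43463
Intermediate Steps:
r = -104 (r = -13*8 = -104)
m(u, c) = -253069/113784 (m(u, c) = -2 + (95/(-264) - 117/(-862)) = -2 + (95*(-1/264) - 117*(-1/862)) = -2 + (-95/264 + 117/862) = -2 - 25501/113784 = -253069/113784)
(m(r, 1600) - 1*2408338)/q = (-253069/113784 - 1*2408338)/5541124 = (-253069/113784 - 2408338)*(1/5541124) = -274030584061/113784*1/5541124 = -3859585691/8880158496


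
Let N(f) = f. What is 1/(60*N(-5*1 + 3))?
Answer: -1/120 ≈ -0.0083333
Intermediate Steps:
1/(60*N(-5*1 + 3)) = 1/(60*(-5*1 + 3)) = 1/(60*(-5 + 3)) = 1/(60*(-2)) = 1/(-120) = -1/120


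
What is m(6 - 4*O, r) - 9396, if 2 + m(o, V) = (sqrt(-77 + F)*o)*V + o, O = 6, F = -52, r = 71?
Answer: -9416 - 1278*I*sqrt(129) ≈ -9416.0 - 14515.0*I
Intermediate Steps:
m(o, V) = -2 + o + I*V*o*sqrt(129) (m(o, V) = -2 + ((sqrt(-77 - 52)*o)*V + o) = -2 + ((sqrt(-129)*o)*V + o) = -2 + (((I*sqrt(129))*o)*V + o) = -2 + ((I*o*sqrt(129))*V + o) = -2 + (I*V*o*sqrt(129) + o) = -2 + (o + I*V*o*sqrt(129)) = -2 + o + I*V*o*sqrt(129))
m(6 - 4*O, r) - 9396 = (-2 + (6 - 4*6) + I*71*(6 - 4*6)*sqrt(129)) - 9396 = (-2 + (6 - 24) + I*71*(6 - 24)*sqrt(129)) - 9396 = (-2 - 18 + I*71*(-18)*sqrt(129)) - 9396 = (-2 - 18 - 1278*I*sqrt(129)) - 9396 = (-20 - 1278*I*sqrt(129)) - 9396 = -9416 - 1278*I*sqrt(129)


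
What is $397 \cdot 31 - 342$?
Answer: $11965$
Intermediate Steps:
$397 \cdot 31 - 342 = 12307 - 342 = 11965$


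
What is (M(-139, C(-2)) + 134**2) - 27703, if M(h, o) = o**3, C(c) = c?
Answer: -9755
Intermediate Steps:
(M(-139, C(-2)) + 134**2) - 27703 = ((-2)**3 + 134**2) - 27703 = (-8 + 17956) - 27703 = 17948 - 27703 = -9755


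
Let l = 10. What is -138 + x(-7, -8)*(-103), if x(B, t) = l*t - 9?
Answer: 9029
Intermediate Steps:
x(B, t) = -9 + 10*t (x(B, t) = 10*t - 9 = -9 + 10*t)
-138 + x(-7, -8)*(-103) = -138 + (-9 + 10*(-8))*(-103) = -138 + (-9 - 80)*(-103) = -138 - 89*(-103) = -138 + 9167 = 9029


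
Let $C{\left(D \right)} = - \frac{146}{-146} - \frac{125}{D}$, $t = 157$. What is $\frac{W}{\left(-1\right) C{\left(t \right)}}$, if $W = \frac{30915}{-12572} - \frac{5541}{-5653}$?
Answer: $\frac{16500863751}{2274224512} \approx 7.2556$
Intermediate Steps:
$C{\left(D \right)} = 1 - \frac{125}{D}$ ($C{\left(D \right)} = \left(-146\right) \left(- \frac{1}{146}\right) - \frac{125}{D} = 1 - \frac{125}{D}$)
$W = - \frac{105101043}{71069516}$ ($W = 30915 \left(- \frac{1}{12572}\right) - - \frac{5541}{5653} = - \frac{30915}{12572} + \frac{5541}{5653} = - \frac{105101043}{71069516} \approx -1.4788$)
$\frac{W}{\left(-1\right) C{\left(t \right)}} = - \frac{105101043}{71069516 \left(- \frac{-125 + 157}{157}\right)} = - \frac{105101043}{71069516 \left(- \frac{32}{157}\right)} = \left(- \frac{105101043}{71069516}\right) \left(- \frac{157}{32}\right) = \frac{16500863751}{2274224512}$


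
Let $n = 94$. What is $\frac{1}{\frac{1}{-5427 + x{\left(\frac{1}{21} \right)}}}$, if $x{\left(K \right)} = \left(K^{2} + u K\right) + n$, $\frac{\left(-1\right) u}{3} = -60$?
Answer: $- \frac{2348072}{441} \approx -5324.4$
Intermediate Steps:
$u = 180$ ($u = \left(-3\right) \left(-60\right) = 180$)
$x{\left(K \right)} = 94 + K^{2} + 180 K$ ($x{\left(K \right)} = \left(K^{2} + 180 K\right) + 94 = 94 + K^{2} + 180 K$)
$\frac{1}{\frac{1}{-5427 + x{\left(\frac{1}{21} \right)}}} = \frac{1}{\frac{1}{-5427 + \left(94 + \left(\frac{1}{21}\right)^{2} + \frac{180}{21}\right)}} = \frac{1}{\frac{1}{-5427 + \left(94 + \left(\frac{1}{21}\right)^{2} + 180 \cdot \frac{1}{21}\right)}} = \frac{1}{\frac{1}{-5427 + \left(94 + \frac{1}{441} + \frac{60}{7}\right)}} = \frac{1}{\frac{1}{-5427 + \frac{45235}{441}}} = \frac{1}{\frac{1}{- \frac{2348072}{441}}} = \frac{1}{- \frac{441}{2348072}} = - \frac{2348072}{441}$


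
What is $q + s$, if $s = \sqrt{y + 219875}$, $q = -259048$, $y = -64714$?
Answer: $-259048 + \sqrt{155161} \approx -2.5865 \cdot 10^{5}$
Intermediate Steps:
$s = \sqrt{155161}$ ($s = \sqrt{-64714 + 219875} = \sqrt{155161} \approx 393.9$)
$q + s = -259048 + \sqrt{155161}$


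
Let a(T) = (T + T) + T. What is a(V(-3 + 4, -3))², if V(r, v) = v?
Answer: 81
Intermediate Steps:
a(T) = 3*T (a(T) = 2*T + T = 3*T)
a(V(-3 + 4, -3))² = (3*(-3))² = (-9)² = 81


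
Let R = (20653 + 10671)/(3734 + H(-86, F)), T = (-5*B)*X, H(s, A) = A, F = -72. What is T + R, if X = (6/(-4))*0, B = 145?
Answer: 15662/1831 ≈ 8.5538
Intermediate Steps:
X = 0 (X = (6*(-¼))*0 = -3/2*0 = 0)
T = 0 (T = -5*145*0 = -725*0 = 0)
R = 15662/1831 (R = (20653 + 10671)/(3734 - 72) = 31324/3662 = 31324*(1/3662) = 15662/1831 ≈ 8.5538)
T + R = 0 + 15662/1831 = 15662/1831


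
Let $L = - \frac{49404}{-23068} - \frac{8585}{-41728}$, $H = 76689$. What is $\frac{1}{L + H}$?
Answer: $\frac{240645376}{18455418132287} \approx 1.3039 \cdot 10^{-5}$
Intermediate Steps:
$L = \frac{564892223}{240645376}$ ($L = \left(-49404\right) \left(- \frac{1}{23068}\right) - - \frac{8585}{41728} = \frac{12351}{5767} + \frac{8585}{41728} = \frac{564892223}{240645376} \approx 2.3474$)
$\frac{1}{L + H} = \frac{1}{\frac{564892223}{240645376} + 76689} = \frac{1}{\frac{18455418132287}{240645376}} = \frac{240645376}{18455418132287}$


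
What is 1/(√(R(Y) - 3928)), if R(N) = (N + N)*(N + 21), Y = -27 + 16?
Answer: -I*√1037/2074 ≈ -0.015527*I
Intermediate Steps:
Y = -11
R(N) = 2*N*(21 + N) (R(N) = (2*N)*(21 + N) = 2*N*(21 + N))
1/(√(R(Y) - 3928)) = 1/(√(2*(-11)*(21 - 11) - 3928)) = 1/(√(2*(-11)*10 - 3928)) = 1/(√(-220 - 3928)) = 1/(√(-4148)) = 1/(2*I*√1037) = -I*√1037/2074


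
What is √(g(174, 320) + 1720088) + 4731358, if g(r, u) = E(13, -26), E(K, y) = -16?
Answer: 4731358 + 2*√430018 ≈ 4.7327e+6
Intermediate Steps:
g(r, u) = -16
√(g(174, 320) + 1720088) + 4731358 = √(-16 + 1720088) + 4731358 = √1720072 + 4731358 = 2*√430018 + 4731358 = 4731358 + 2*√430018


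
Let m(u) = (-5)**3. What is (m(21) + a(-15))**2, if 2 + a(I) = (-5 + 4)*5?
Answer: 17424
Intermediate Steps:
a(I) = -7 (a(I) = -2 + (-5 + 4)*5 = -2 - 1*5 = -2 - 5 = -7)
m(u) = -125
(m(21) + a(-15))**2 = (-125 - 7)**2 = (-132)**2 = 17424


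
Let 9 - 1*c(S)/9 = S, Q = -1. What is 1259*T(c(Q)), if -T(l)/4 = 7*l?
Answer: -3172680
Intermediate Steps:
c(S) = 81 - 9*S
T(l) = -28*l
1259*T(c(Q)) = 1259*(-28*(81 - 9*(-1))) = 1259*(-28*(81 + 9)) = 1259*(-28*90) = 1259*(-2520) = -3172680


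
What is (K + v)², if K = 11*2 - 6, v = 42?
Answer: 3364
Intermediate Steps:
K = 16 (K = 22 - 6 = 16)
(K + v)² = (16 + 42)² = 58² = 3364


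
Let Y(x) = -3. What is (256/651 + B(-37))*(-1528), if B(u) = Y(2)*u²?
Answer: 4084956728/651 ≈ 6.2749e+6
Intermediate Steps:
B(u) = -3*u²
(256/651 + B(-37))*(-1528) = (256/651 - 3*(-37)²)*(-1528) = (256*(1/651) - 3*1369)*(-1528) = (256/651 - 4107)*(-1528) = -2673401/651*(-1528) = 4084956728/651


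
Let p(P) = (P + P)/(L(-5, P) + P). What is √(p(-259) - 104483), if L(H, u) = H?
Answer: I*√455119401/66 ≈ 323.24*I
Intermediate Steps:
p(P) = 2*P/(-5 + P) (p(P) = (P + P)/(-5 + P) = (2*P)/(-5 + P) = 2*P/(-5 + P))
√(p(-259) - 104483) = √(2*(-259)/(-5 - 259) - 104483) = √(2*(-259)/(-264) - 104483) = √(2*(-259)*(-1/264) - 104483) = √(259/132 - 104483) = √(-13791497/132) = I*√455119401/66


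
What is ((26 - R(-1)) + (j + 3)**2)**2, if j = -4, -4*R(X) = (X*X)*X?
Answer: 11449/16 ≈ 715.56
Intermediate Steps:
R(X) = -X**3/4 (R(X) = -X*X*X/4 = -X**2*X/4 = -X**3/4)
((26 - R(-1)) + (j + 3)**2)**2 = ((26 - (-1)*(-1)**3/4) + (-4 + 3)**2)**2 = ((26 - (-1)*(-1)/4) + (-1)**2)**2 = ((26 - 1*1/4) + 1)**2 = ((26 - 1/4) + 1)**2 = (103/4 + 1)**2 = (107/4)**2 = 11449/16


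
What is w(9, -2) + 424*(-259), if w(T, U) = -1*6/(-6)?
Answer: -109815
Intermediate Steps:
w(T, U) = 1 (w(T, U) = -6*(-⅙) = 1)
w(9, -2) + 424*(-259) = 1 + 424*(-259) = 1 - 109816 = -109815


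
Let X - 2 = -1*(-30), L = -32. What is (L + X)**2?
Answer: 0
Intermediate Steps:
X = 32 (X = 2 - 1*(-30) = 2 + 30 = 32)
(L + X)**2 = (-32 + 32)**2 = 0**2 = 0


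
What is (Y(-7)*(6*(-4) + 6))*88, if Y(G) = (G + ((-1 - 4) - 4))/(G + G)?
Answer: -12672/7 ≈ -1810.3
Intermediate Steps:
Y(G) = (-9 + G)/(2*G) (Y(G) = (G + (-5 - 4))/((2*G)) = (G - 9)*(1/(2*G)) = (-9 + G)*(1/(2*G)) = (-9 + G)/(2*G))
(Y(-7)*(6*(-4) + 6))*88 = (((½)*(-9 - 7)/(-7))*(6*(-4) + 6))*88 = (((½)*(-⅐)*(-16))*(-24 + 6))*88 = ((8/7)*(-18))*88 = -144/7*88 = -12672/7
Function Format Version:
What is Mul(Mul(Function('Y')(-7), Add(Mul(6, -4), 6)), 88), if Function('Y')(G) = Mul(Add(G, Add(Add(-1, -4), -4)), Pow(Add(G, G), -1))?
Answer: Rational(-12672, 7) ≈ -1810.3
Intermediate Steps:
Function('Y')(G) = Mul(Rational(1, 2), Pow(G, -1), Add(-9, G)) (Function('Y')(G) = Mul(Add(G, Add(-5, -4)), Pow(Mul(2, G), -1)) = Mul(Add(G, -9), Mul(Rational(1, 2), Pow(G, -1))) = Mul(Add(-9, G), Mul(Rational(1, 2), Pow(G, -1))) = Mul(Rational(1, 2), Pow(G, -1), Add(-9, G)))
Mul(Mul(Function('Y')(-7), Add(Mul(6, -4), 6)), 88) = Mul(Mul(Mul(Rational(1, 2), Pow(-7, -1), Add(-9, -7)), Add(Mul(6, -4), 6)), 88) = Mul(Mul(Mul(Rational(1, 2), Rational(-1, 7), -16), Add(-24, 6)), 88) = Mul(Mul(Rational(8, 7), -18), 88) = Mul(Rational(-144, 7), 88) = Rational(-12672, 7)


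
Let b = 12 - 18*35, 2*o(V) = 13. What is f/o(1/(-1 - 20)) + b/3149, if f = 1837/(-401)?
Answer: -14791060/16415737 ≈ -0.90103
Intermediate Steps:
f = -1837/401 (f = 1837*(-1/401) = -1837/401 ≈ -4.5810)
o(V) = 13/2 (o(V) = (1/2)*13 = 13/2)
b = -618 (b = 12 - 630 = -618)
f/o(1/(-1 - 20)) + b/3149 = -1837/(401*13/2) - 618/3149 = -1837/401*2/13 - 618*1/3149 = -3674/5213 - 618/3149 = -14791060/16415737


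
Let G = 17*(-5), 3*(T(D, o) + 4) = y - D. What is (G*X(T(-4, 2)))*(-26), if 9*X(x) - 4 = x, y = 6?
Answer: 22100/27 ≈ 818.52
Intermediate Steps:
T(D, o) = -2 - D/3 (T(D, o) = -4 + (6 - D)/3 = -4 + (2 - D/3) = -2 - D/3)
X(x) = 4/9 + x/9
G = -85
(G*X(T(-4, 2)))*(-26) = -85*(4/9 + (-2 - 1/3*(-4))/9)*(-26) = -85*(4/9 + (-2 + 4/3)/9)*(-26) = -85*(4/9 + (1/9)*(-2/3))*(-26) = -85*(4/9 - 2/27)*(-26) = -85*10/27*(-26) = -850/27*(-26) = 22100/27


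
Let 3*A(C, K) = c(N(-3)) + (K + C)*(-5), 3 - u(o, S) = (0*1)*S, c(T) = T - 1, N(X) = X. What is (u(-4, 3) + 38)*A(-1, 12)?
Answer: -2419/3 ≈ -806.33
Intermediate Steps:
c(T) = -1 + T
u(o, S) = 3 (u(o, S) = 3 - 0*1*S = 3 - 0*S = 3 - 1*0 = 3 + 0 = 3)
A(C, K) = -4/3 - 5*C/3 - 5*K/3 (A(C, K) = ((-1 - 3) + (K + C)*(-5))/3 = (-4 + (C + K)*(-5))/3 = (-4 + (-5*C - 5*K))/3 = (-4 - 5*C - 5*K)/3 = -4/3 - 5*C/3 - 5*K/3)
(u(-4, 3) + 38)*A(-1, 12) = (3 + 38)*(-4/3 - 5/3*(-1) - 5/3*12) = 41*(-4/3 + 5/3 - 20) = 41*(-59/3) = -2419/3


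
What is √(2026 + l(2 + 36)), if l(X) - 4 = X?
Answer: 2*√517 ≈ 45.475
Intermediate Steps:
l(X) = 4 + X
√(2026 + l(2 + 36)) = √(2026 + (4 + (2 + 36))) = √(2026 + (4 + 38)) = √(2026 + 42) = √2068 = 2*√517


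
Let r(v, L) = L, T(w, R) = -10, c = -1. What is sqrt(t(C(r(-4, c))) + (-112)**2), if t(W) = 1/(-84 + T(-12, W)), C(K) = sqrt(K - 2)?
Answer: 3*sqrt(12315410)/94 ≈ 112.00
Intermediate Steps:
C(K) = sqrt(-2 + K)
t(W) = -1/94 (t(W) = 1/(-84 - 10) = 1/(-94) = -1/94)
sqrt(t(C(r(-4, c))) + (-112)**2) = sqrt(-1/94 + (-112)**2) = sqrt(-1/94 + 12544) = sqrt(1179135/94) = 3*sqrt(12315410)/94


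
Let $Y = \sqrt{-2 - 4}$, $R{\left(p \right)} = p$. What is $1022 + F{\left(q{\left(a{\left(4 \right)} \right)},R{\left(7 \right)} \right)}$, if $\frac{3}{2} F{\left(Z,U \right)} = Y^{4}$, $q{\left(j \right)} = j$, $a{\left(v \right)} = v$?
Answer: $1046$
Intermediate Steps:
$Y = i \sqrt{6}$ ($Y = \sqrt{-6} = i \sqrt{6} \approx 2.4495 i$)
$F{\left(Z,U \right)} = 24$ ($F{\left(Z,U \right)} = \frac{2 \left(i \sqrt{6}\right)^{4}}{3} = \frac{2}{3} \cdot 36 = 24$)
$1022 + F{\left(q{\left(a{\left(4 \right)} \right)},R{\left(7 \right)} \right)} = 1022 + 24 = 1046$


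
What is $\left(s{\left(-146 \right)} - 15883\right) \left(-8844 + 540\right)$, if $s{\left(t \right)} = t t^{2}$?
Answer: $25975069776$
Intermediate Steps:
$s{\left(t \right)} = t^{3}$
$\left(s{\left(-146 \right)} - 15883\right) \left(-8844 + 540\right) = \left(\left(-146\right)^{3} - 15883\right) \left(-8844 + 540\right) = \left(-3112136 - 15883\right) \left(-8304\right) = \left(-3128019\right) \left(-8304\right) = 25975069776$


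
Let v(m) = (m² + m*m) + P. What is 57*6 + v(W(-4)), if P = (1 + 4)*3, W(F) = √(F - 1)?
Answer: 347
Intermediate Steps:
W(F) = √(-1 + F)
P = 15 (P = 5*3 = 15)
v(m) = 15 + 2*m² (v(m) = (m² + m*m) + 15 = (m² + m²) + 15 = 2*m² + 15 = 15 + 2*m²)
57*6 + v(W(-4)) = 57*6 + (15 + 2*(√(-1 - 4))²) = 342 + (15 + 2*(√(-5))²) = 342 + (15 + 2*(I*√5)²) = 342 + (15 + 2*(-5)) = 342 + (15 - 10) = 342 + 5 = 347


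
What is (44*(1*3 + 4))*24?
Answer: 7392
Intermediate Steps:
(44*(1*3 + 4))*24 = (44*(3 + 4))*24 = (44*7)*24 = 308*24 = 7392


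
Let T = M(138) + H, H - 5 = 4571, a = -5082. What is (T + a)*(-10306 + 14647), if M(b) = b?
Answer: -1597488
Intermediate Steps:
H = 4576 (H = 5 + 4571 = 4576)
T = 4714 (T = 138 + 4576 = 4714)
(T + a)*(-10306 + 14647) = (4714 - 5082)*(-10306 + 14647) = -368*4341 = -1597488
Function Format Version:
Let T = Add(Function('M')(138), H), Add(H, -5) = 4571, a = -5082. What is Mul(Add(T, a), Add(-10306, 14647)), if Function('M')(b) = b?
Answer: -1597488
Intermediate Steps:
H = 4576 (H = Add(5, 4571) = 4576)
T = 4714 (T = Add(138, 4576) = 4714)
Mul(Add(T, a), Add(-10306, 14647)) = Mul(Add(4714, -5082), Add(-10306, 14647)) = Mul(-368, 4341) = -1597488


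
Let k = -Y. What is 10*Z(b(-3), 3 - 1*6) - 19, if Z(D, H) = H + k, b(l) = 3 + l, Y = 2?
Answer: -69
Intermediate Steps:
k = -2 (k = -1*2 = -2)
Z(D, H) = -2 + H (Z(D, H) = H - 2 = -2 + H)
10*Z(b(-3), 3 - 1*6) - 19 = 10*(-2 + (3 - 1*6)) - 19 = 10*(-2 + (3 - 6)) - 19 = 10*(-2 - 3) - 19 = 10*(-5) - 19 = -50 - 19 = -69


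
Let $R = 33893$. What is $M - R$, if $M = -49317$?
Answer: $-83210$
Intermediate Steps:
$M - R = -49317 - 33893 = -83210$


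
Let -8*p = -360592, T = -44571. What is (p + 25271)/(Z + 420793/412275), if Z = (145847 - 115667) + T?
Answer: -29001484875/5932628732 ≈ -4.8885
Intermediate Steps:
p = 45074 (p = -⅛*(-360592) = 45074)
Z = -14391 (Z = (145847 - 115667) - 44571 = 30180 - 44571 = -14391)
(p + 25271)/(Z + 420793/412275) = (45074 + 25271)/(-14391 + 420793/412275) = 70345/(-14391 + 420793*(1/412275)) = 70345/(-14391 + 420793/412275) = 70345/(-5932628732/412275) = 70345*(-412275/5932628732) = -29001484875/5932628732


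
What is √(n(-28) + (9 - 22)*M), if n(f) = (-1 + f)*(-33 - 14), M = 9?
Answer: √1246 ≈ 35.299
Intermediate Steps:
n(f) = 47 - 47*f (n(f) = (-1 + f)*(-47) = 47 - 47*f)
√(n(-28) + (9 - 22)*M) = √((47 - 47*(-28)) + (9 - 22)*9) = √((47 + 1316) - 13*9) = √(1363 - 117) = √1246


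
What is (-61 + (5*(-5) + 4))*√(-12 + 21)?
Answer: -246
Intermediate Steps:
(-61 + (5*(-5) + 4))*√(-12 + 21) = (-61 + (-25 + 4))*√9 = (-61 - 21)*3 = -82*3 = -246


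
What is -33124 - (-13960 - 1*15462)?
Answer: -3702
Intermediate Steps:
-33124 - (-13960 - 1*15462) = -33124 - (-13960 - 15462) = -33124 - 1*(-29422) = -33124 + 29422 = -3702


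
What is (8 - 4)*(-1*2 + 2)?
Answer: 0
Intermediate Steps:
(8 - 4)*(-1*2 + 2) = 4*(-2 + 2) = 4*0 = 0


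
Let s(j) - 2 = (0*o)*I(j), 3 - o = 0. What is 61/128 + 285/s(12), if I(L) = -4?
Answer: 18301/128 ≈ 142.98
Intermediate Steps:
o = 3 (o = 3 - 1*0 = 3 + 0 = 3)
s(j) = 2 (s(j) = 2 + (0*3)*(-4) = 2 + 0*(-4) = 2 + 0 = 2)
61/128 + 285/s(12) = 61/128 + 285/2 = 18301/128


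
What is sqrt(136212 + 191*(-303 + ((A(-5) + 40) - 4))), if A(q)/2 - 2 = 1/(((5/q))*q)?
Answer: sqrt(2151385)/5 ≈ 293.35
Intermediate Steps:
A(q) = 22/5 (A(q) = 4 + 2*(1/(((5/q))*q)) = 4 + 2*((q/5)/q) = 4 + 2*(1/5) = 4 + 2/5 = 22/5)
sqrt(136212 + 191*(-303 + ((A(-5) + 40) - 4))) = sqrt(136212 + 191*(-303 + ((22/5 + 40) - 4))) = sqrt(136212 + 191*(-303 + (222/5 - 4))) = sqrt(136212 + 191*(-303 + 202/5)) = sqrt(136212 + 191*(-1313/5)) = sqrt(136212 - 250783/5) = sqrt(430277/5) = sqrt(2151385)/5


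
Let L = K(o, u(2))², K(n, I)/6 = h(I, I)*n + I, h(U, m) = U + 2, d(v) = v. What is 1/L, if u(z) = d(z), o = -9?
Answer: 1/41616 ≈ 2.4029e-5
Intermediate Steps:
u(z) = z
h(U, m) = 2 + U
K(n, I) = 6*I + 6*n*(2 + I) (K(n, I) = 6*((2 + I)*n + I) = 6*(n*(2 + I) + I) = 6*(I + n*(2 + I)) = 6*I + 6*n*(2 + I))
L = 41616 (L = (6*2 + 6*(-9)*(2 + 2))² = (12 + 6*(-9)*4)² = (12 - 216)² = (-204)² = 41616)
1/L = 1/41616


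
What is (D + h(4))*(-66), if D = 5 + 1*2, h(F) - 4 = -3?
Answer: -528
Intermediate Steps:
h(F) = 1 (h(F) = 4 - 3 = 1)
D = 7 (D = 5 + 2 = 7)
(D + h(4))*(-66) = (7 + 1)*(-66) = 8*(-66) = -528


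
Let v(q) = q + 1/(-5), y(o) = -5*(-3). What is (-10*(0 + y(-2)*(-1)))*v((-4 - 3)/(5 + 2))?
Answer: -180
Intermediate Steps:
y(o) = 15
v(q) = -⅕ + q (v(q) = q - ⅕ = -⅕ + q)
(-10*(0 + y(-2)*(-1)))*v((-4 - 3)/(5 + 2)) = (-10*(0 + 15*(-1)))*(-⅕ + (-4 - 3)/(5 + 2)) = (-10*(0 - 15))*(-⅕ - 7/7) = (-10*(-15))*(-⅕ - 7*⅐) = 150*(-⅕ - 1) = 150*(-6/5) = -180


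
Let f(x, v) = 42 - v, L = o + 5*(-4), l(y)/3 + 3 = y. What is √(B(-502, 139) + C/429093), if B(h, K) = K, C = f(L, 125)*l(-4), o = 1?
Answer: √1184392590/2919 ≈ 11.790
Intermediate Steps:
l(y) = -9 + 3*y
L = -19 (L = 1 + 5*(-4) = 1 - 20 = -19)
C = 1743 (C = (42 - 1*125)*(-9 + 3*(-4)) = (42 - 125)*(-9 - 12) = -83*(-21) = 1743)
√(B(-502, 139) + C/429093) = √(139 + 1743/429093) = √(139 + 1743*(1/429093)) = √(139 + 83/20433) = √(2840270/20433) = √1184392590/2919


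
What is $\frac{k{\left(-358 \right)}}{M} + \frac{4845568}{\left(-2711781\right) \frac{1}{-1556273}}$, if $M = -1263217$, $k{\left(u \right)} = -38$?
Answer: $\frac{9525953059390509566}{3425567859477} \approx 2.7808 \cdot 10^{6}$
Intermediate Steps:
$\frac{k{\left(-358 \right)}}{M} + \frac{4845568}{\left(-2711781\right) \frac{1}{-1556273}} = - \frac{38}{-1263217} + \frac{4845568}{\left(-2711781\right) \frac{1}{-1556273}} = \left(-38\right) \left(- \frac{1}{1263217}\right) + \frac{4845568}{\left(-2711781\right) \left(- \frac{1}{1556273}\right)} = \frac{38}{1263217} + \frac{4845568}{\frac{2711781}{1556273}} = \frac{38}{1263217} + 4845568 \cdot \frac{1556273}{2711781} = \frac{38}{1263217} + \frac{7541026648064}{2711781} = \frac{9525953059390509566}{3425567859477}$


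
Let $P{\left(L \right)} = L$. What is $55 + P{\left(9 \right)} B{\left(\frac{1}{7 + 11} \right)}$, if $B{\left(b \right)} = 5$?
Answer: $100$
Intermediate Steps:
$55 + P{\left(9 \right)} B{\left(\frac{1}{7 + 11} \right)} = 55 + 9 \cdot 5 = 55 + 45 = 100$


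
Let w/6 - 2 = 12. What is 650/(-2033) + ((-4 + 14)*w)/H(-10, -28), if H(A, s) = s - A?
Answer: -286570/6099 ≈ -46.986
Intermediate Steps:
w = 84 (w = 12 + 6*12 = 12 + 72 = 84)
650/(-2033) + ((-4 + 14)*w)/H(-10, -28) = 650/(-2033) + ((-4 + 14)*84)/(-28 - 1*(-10)) = 650*(-1/2033) + (10*84)/(-28 + 10) = -650/2033 + 840/(-18) = -650/2033 + 840*(-1/18) = -650/2033 - 140/3 = -286570/6099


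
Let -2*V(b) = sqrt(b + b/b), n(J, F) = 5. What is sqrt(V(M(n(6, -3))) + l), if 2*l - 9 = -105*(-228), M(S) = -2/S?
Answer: sqrt(1197450 - 10*sqrt(15))/10 ≈ 109.43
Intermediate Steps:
V(b) = -sqrt(1 + b)/2 (V(b) = -sqrt(b + b/b)/2 = -sqrt(b + 1)/2 = -sqrt(1 + b)/2)
l = 23949/2 (l = 9/2 + (-105*(-228))/2 = 9/2 + (1/2)*23940 = 9/2 + 11970 = 23949/2 ≈ 11975.)
sqrt(V(M(n(6, -3))) + l) = sqrt(-sqrt(1 - 2/5)/2 + 23949/2) = sqrt(-sqrt(15)/10 + 23949/2) = sqrt(23949/2 - sqrt(15)/10)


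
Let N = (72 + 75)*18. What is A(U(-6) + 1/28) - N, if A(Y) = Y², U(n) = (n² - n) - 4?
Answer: -940239/784 ≈ -1199.3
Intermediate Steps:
U(n) = -4 + n² - n
N = 2646 (N = 147*18 = 2646)
A(U(-6) + 1/28) - N = ((-4 + (-6)² - 1*(-6)) + 1/28)² - 1*2646 = ((-4 + 36 + 6) + 1/28)² - 2646 = (38 + 1/28)² - 2646 = (1065/28)² - 2646 = 1134225/784 - 2646 = -940239/784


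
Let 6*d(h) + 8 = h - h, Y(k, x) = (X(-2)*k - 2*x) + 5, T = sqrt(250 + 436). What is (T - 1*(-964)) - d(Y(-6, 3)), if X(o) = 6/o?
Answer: 2896/3 + 7*sqrt(14) ≈ 991.53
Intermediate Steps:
T = 7*sqrt(14) (T = sqrt(686) = 7*sqrt(14) ≈ 26.192)
Y(k, x) = 5 - 3*k - 2*x (Y(k, x) = ((6/(-2))*k - 2*x) + 5 = ((6*(-1/2))*k - 2*x) + 5 = (-3*k - 2*x) + 5 = 5 - 3*k - 2*x)
d(h) = -4/3 (d(h) = -4/3 + (h - h)/6 = -4/3 + (1/6)*0 = -4/3 + 0 = -4/3)
(T - 1*(-964)) - d(Y(-6, 3)) = (7*sqrt(14) - 1*(-964)) - 1*(-4/3) = (7*sqrt(14) + 964) + 4/3 = (964 + 7*sqrt(14)) + 4/3 = 2896/3 + 7*sqrt(14)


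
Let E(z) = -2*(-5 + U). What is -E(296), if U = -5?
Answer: -20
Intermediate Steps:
E(z) = 20 (E(z) = -2*(-5 - 5) = -2*(-10) = 20)
-E(296) = -1*20 = -20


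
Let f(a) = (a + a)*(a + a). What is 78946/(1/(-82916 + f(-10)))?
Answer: -6514308136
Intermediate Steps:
f(a) = 4*a² (f(a) = (2*a)*(2*a) = 4*a²)
78946/(1/(-82916 + f(-10))) = 78946/(1/(-82916 + 4*(-10)²)) = 78946/(1/(-82916 + 4*100)) = 78946/(1/(-82916 + 400)) = 78946/(1/(-82516)) = 78946/(-1/82516) = 78946*(-82516) = -6514308136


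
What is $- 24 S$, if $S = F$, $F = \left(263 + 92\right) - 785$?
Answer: $10320$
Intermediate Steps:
$F = -430$ ($F = 355 - 785 = -430$)
$S = -430$
$- 24 S = \left(-24\right) \left(-430\right) = 10320$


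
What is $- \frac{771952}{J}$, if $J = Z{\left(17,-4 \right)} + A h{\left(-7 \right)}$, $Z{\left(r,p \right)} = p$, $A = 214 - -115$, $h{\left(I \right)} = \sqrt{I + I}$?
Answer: $\frac{1543904}{757695} + \frac{126986104 i \sqrt{14}}{757695} \approx 2.0376 + 627.08 i$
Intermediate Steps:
$h{\left(I \right)} = \sqrt{2} \sqrt{I}$ ($h{\left(I \right)} = \sqrt{2 I} = \sqrt{2} \sqrt{I}$)
$A = 329$ ($A = 214 + 115 = 329$)
$J = -4 + 329 i \sqrt{14}$ ($J = -4 + 329 \sqrt{2} \sqrt{-7} = -4 + 329 \sqrt{2} i \sqrt{7} = -4 + 329 i \sqrt{14} \approx -4.0 + 1231.0 i$)
$- \frac{771952}{J} = - \frac{771952}{-4 + 329 i \sqrt{14}}$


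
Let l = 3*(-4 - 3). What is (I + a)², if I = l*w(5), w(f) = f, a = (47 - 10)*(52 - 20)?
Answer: 1164241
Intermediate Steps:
a = 1184 (a = 37*32 = 1184)
l = -21 (l = 3*(-7) = -21)
I = -105 (I = -21*5 = -105)
(I + a)² = (-105 + 1184)² = 1079² = 1164241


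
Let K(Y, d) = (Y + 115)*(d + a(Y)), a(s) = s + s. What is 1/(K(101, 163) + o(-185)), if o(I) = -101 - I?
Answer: 1/78924 ≈ 1.2670e-5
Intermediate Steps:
a(s) = 2*s
K(Y, d) = (115 + Y)*(d + 2*Y) (K(Y, d) = (Y + 115)*(d + 2*Y) = (115 + Y)*(d + 2*Y))
1/(K(101, 163) + o(-185)) = 1/((2*101² + 115*163 + 230*101 + 101*163) + (-101 - 1*(-185))) = 1/((2*10201 + 18745 + 23230 + 16463) + (-101 + 185)) = 1/((20402 + 18745 + 23230 + 16463) + 84) = 1/(78840 + 84) = 1/78924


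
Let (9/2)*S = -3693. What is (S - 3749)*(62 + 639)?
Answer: -9610009/3 ≈ -3.2033e+6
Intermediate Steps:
S = -2462/3 (S = (2/9)*(-3693) = -2462/3 ≈ -820.67)
(S - 3749)*(62 + 639) = (-2462/3 - 3749)*(62 + 639) = -13709/3*701 = -9610009/3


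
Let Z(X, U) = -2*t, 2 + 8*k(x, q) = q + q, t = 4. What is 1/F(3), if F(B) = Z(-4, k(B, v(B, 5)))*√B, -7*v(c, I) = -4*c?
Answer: -√3/24 ≈ -0.072169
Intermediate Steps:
v(c, I) = 4*c/7 (v(c, I) = -(-4)*c/7 = 4*c/7)
k(x, q) = -¼ + q/4 (k(x, q) = -¼ + (q + q)/8 = -¼ + (2*q)/8 = -¼ + q/4)
Z(X, U) = -8 (Z(X, U) = -2*4 = -8)
F(B) = -8*√B
1/F(3) = 1/(-8*√3) = -√3/24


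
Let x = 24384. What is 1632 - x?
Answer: -22752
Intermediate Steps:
1632 - x = 1632 - 1*24384 = 1632 - 24384 = -22752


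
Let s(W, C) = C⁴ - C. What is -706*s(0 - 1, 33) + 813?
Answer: -837236115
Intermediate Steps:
-706*s(0 - 1, 33) + 813 = -706*(33⁴ - 1*33) + 813 = -706*(1185921 - 33) + 813 = -706*1185888 + 813 = -837236928 + 813 = -837236115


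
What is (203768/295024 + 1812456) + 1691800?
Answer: 129229978239/36878 ≈ 3.5043e+6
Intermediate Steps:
(203768/295024 + 1812456) + 1691800 = (203768*(1/295024) + 1812456) + 1691800 = (25471/36878 + 1812456) + 1691800 = 66839777839/36878 + 1691800 = 129229978239/36878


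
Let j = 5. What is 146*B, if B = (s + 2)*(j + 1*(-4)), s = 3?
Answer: 730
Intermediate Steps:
B = 5 (B = (3 + 2)*(5 + 1*(-4)) = 5*(5 - 4) = 5*1 = 5)
146*B = 146*5 = 730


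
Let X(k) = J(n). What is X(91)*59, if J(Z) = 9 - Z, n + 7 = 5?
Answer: 649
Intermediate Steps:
n = -2 (n = -7 + 5 = -2)
X(k) = 11 (X(k) = 9 - 1*(-2) = 9 + 2 = 11)
X(91)*59 = 11*59 = 649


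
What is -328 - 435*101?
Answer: -44263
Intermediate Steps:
-328 - 435*101 = -328 - 43935 = -44263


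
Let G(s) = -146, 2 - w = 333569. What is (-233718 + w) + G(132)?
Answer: -567431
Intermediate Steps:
w = -333567 (w = 2 - 1*333569 = 2 - 333569 = -333567)
(-233718 + w) + G(132) = (-233718 - 333567) - 146 = -567285 - 146 = -567431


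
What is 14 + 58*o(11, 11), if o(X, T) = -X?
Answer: -624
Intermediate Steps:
14 + 58*o(11, 11) = 14 + 58*(-1*11) = 14 + 58*(-11) = 14 - 638 = -624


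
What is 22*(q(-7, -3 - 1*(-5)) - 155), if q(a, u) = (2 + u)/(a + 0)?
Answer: -23958/7 ≈ -3422.6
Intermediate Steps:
q(a, u) = (2 + u)/a
22*(q(-7, -3 - 1*(-5)) - 155) = 22*((2 + (-3 - 1*(-5)))/(-7) - 155) = 22*(-(2 + (-3 + 5))/7 - 155) = 22*(-(2 + 2)/7 - 155) = 22*(-⅐*4 - 155) = 22*(-4/7 - 155) = 22*(-1089/7) = -23958/7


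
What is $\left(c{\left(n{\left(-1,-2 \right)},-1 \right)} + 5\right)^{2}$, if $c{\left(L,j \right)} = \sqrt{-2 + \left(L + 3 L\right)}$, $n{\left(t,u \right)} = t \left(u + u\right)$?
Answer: $\left(5 + \sqrt{14}\right)^{2} \approx 76.417$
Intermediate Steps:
$n{\left(t,u \right)} = 2 t u$ ($n{\left(t,u \right)} = t 2 u = 2 t u$)
$c{\left(L,j \right)} = \sqrt{-2 + 4 L}$
$\left(c{\left(n{\left(-1,-2 \right)},-1 \right)} + 5\right)^{2} = \left(\sqrt{-2 + 4 \cdot 2 \left(-1\right) \left(-2\right)} + 5\right)^{2} = \left(\sqrt{-2 + 4 \cdot 4} + 5\right)^{2} = \left(\sqrt{-2 + 16} + 5\right)^{2} = \left(\sqrt{14} + 5\right)^{2} = \left(5 + \sqrt{14}\right)^{2}$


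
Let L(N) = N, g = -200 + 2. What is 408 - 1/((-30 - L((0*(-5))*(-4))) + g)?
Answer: 93025/228 ≈ 408.00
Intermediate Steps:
g = -198
408 - 1/((-30 - L((0*(-5))*(-4))) + g) = 408 - 1/((-30 - 0*(-5)*(-4)) - 198) = 408 - 1/((-30 - 0*(-4)) - 198) = 408 - 1/((-30 - 1*0) - 198) = 408 - 1/((-30 + 0) - 198) = 408 - 1/(-30 - 198) = 408 - 1/(-228) = 408 - 1*(-1/228) = 408 + 1/228 = 93025/228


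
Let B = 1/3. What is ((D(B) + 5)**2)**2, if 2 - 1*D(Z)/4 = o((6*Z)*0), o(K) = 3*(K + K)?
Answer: 28561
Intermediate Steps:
o(K) = 6*K (o(K) = 3*(2*K) = 6*K)
B = 1/3 ≈ 0.33333
D(Z) = 8 (D(Z) = 8 - 24*(6*Z)*0 = 8 - 24*0 = 8 - 4*0 = 8 + 0 = 8)
((D(B) + 5)**2)**2 = ((8 + 5)**2)**2 = (13**2)**2 = 169**2 = 28561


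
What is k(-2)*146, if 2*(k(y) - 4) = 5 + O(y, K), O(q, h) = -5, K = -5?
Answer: 584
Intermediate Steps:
k(y) = 4 (k(y) = 4 + (5 - 5)/2 = 4 + (½)*0 = 4 + 0 = 4)
k(-2)*146 = 4*146 = 584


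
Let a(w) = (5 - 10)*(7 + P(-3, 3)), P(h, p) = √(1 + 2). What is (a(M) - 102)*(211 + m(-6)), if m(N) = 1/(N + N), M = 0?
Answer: -346747/12 - 12655*√3/12 ≈ -30722.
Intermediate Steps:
m(N) = 1/(2*N)
P(h, p) = √3
a(w) = -35 - 5*√3 (a(w) = (5 - 10)*(7 + √3) = -5*(7 + √3) = -35 - 5*√3)
(a(M) - 102)*(211 + m(-6)) = ((-35 - 5*√3) - 102)*(211 + (½)/(-6)) = (-137 - 5*√3)*(211 + (½)*(-⅙)) = (-137 - 5*√3)*(211 - 1/12) = (-137 - 5*√3)*(2531/12) = -346747/12 - 12655*√3/12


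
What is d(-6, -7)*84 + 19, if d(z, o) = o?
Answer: -569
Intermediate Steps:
d(-6, -7)*84 + 19 = -7*84 + 19 = -588 + 19 = -569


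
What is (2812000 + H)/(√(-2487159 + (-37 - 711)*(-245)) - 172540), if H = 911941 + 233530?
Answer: -682822046340/29772355499 - 3957471*I*√2303899/29772355499 ≈ -22.935 - 0.20176*I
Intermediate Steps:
H = 1145471
(2812000 + H)/(√(-2487159 + (-37 - 711)*(-245)) - 172540) = (2812000 + 1145471)/(√(-2487159 + (-37 - 711)*(-245)) - 172540) = 3957471/(√(-2487159 - 748*(-245)) - 172540) = 3957471/(√(-2487159 + 183260) - 172540) = 3957471/(√(-2303899) - 172540) = 3957471/(I*√2303899 - 172540) = 3957471/(-172540 + I*√2303899)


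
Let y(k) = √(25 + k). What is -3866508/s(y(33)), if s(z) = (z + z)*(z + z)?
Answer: -966627/58 ≈ -16666.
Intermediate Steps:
s(z) = 4*z² (s(z) = (2*z)*(2*z) = 4*z²)
-3866508/s(y(33)) = -3866508*1/(4*(25 + 33)) = -3866508/(4*(√58)²) = -3866508/(4*58) = -3866508/232 = -3866508*1/232 = -966627/58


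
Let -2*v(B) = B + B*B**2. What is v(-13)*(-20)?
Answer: -22100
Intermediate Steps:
v(B) = -B/2 - B**3/2 (v(B) = -(B + B*B**2)/2 = -(B + B**3)/2 = -B/2 - B**3/2)
v(-13)*(-20) = -1/2*(-13)*(1 + (-13)**2)*(-20) = -1/2*(-13)*(1 + 169)*(-20) = -1/2*(-13)*170*(-20) = 1105*(-20) = -22100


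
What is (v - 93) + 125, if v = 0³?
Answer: 32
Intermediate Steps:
v = 0
(v - 93) + 125 = (0 - 93) + 125 = -93 + 125 = 32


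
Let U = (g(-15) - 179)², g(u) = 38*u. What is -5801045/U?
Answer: -5801045/561001 ≈ -10.341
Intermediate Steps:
U = 561001 (U = (38*(-15) - 179)² = (-570 - 179)² = (-749)² = 561001)
-5801045/U = -5801045/561001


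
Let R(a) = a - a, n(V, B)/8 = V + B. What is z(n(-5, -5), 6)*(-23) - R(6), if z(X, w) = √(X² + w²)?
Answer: -46*√1609 ≈ -1845.2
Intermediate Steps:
n(V, B) = 8*B + 8*V (n(V, B) = 8*(V + B) = 8*(B + V) = 8*B + 8*V)
R(a) = 0
z(n(-5, -5), 6)*(-23) - R(6) = √((8*(-5) + 8*(-5))² + 6²)*(-23) - 1*0 = √((-40 - 40)² + 36)*(-23) + 0 = √((-80)² + 36)*(-23) + 0 = √(6400 + 36)*(-23) + 0 = √6436*(-23) + 0 = (2*√1609)*(-23) + 0 = -46*√1609 + 0 = -46*√1609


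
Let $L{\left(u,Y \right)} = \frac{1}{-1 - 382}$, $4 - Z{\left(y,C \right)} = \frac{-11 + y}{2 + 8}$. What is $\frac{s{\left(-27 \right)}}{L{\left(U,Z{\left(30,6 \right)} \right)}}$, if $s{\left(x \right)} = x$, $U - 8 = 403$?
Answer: $10341$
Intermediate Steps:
$U = 411$ ($U = 8 + 403 = 411$)
$Z{\left(y,C \right)} = \frac{51}{10} - \frac{y}{10}$ ($Z{\left(y,C \right)} = 4 - \frac{-11 + y}{2 + 8} = 4 - \frac{-11 + y}{10} = 4 - \left(-11 + y\right) \frac{1}{10} = 4 - \left(- \frac{11}{10} + \frac{y}{10}\right) = \frac{51}{10} - \frac{y}{10}$)
$L{\left(u,Y \right)} = - \frac{1}{383}$ ($L{\left(u,Y \right)} = \frac{1}{-383} = - \frac{1}{383}$)
$\frac{s{\left(-27 \right)}}{L{\left(U,Z{\left(30,6 \right)} \right)}} = - \frac{27}{- \frac{1}{383}} = \left(-27\right) \left(-383\right) = 10341$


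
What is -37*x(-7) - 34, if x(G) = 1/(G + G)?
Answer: -439/14 ≈ -31.357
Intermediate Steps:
x(G) = 1/(2*G)
-37*x(-7) - 34 = -37/(2*(-7)) - 34 = -37*(-1)/(2*7) - 34 = -37*(-1/14) - 34 = 37/14 - 34 = -439/14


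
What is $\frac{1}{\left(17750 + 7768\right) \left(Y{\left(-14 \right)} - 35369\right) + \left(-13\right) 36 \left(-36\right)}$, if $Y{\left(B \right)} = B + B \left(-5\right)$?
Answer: $- \frac{1}{901100286} \approx -1.1098 \cdot 10^{-9}$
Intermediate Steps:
$Y{\left(B \right)} = - 4 B$ ($Y{\left(B \right)} = B - 5 B = - 4 B$)
$\frac{1}{\left(17750 + 7768\right) \left(Y{\left(-14 \right)} - 35369\right) + \left(-13\right) 36 \left(-36\right)} = \frac{1}{\left(17750 + 7768\right) \left(\left(-4\right) \left(-14\right) - 35369\right) + \left(-13\right) 36 \left(-36\right)} = \frac{1}{25518 \left(56 - 35369\right) - -16848} = \frac{1}{25518 \left(-35313\right) + 16848} = \frac{1}{-901117134 + 16848} = \frac{1}{-901100286} = - \frac{1}{901100286}$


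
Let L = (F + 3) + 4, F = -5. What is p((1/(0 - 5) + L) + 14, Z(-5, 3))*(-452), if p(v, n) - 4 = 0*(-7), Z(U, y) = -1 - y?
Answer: -1808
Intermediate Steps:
L = 2 (L = (-5 + 3) + 4 = -2 + 4 = 2)
p(v, n) = 4 (p(v, n) = 4 + 0*(-7) = 4 + 0 = 4)
p((1/(0 - 5) + L) + 14, Z(-5, 3))*(-452) = 4*(-452) = -1808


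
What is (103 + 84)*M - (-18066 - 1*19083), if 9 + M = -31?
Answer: 29669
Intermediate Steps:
M = -40 (M = -9 - 31 = -40)
(103 + 84)*M - (-18066 - 1*19083) = (103 + 84)*(-40) - (-18066 - 1*19083) = 187*(-40) - (-18066 - 19083) = -7480 - 1*(-37149) = -7480 + 37149 = 29669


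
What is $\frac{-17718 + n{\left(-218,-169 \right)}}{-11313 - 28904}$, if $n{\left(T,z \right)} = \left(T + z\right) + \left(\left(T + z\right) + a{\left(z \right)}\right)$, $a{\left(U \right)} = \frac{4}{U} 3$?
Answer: $\frac{3125160}{6796673} \approx 0.45981$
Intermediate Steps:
$a{\left(U \right)} = \frac{12}{U}$
$n{\left(T,z \right)} = 2 T + 2 z + \frac{12}{z}$ ($n{\left(T,z \right)} = \left(T + z\right) + \left(\left(T + z\right) + \frac{12}{z}\right) = \left(T + z\right) + \left(T + z + \frac{12}{z}\right) = 2 T + 2 z + \frac{12}{z}$)
$\frac{-17718 + n{\left(-218,-169 \right)}}{-11313 - 28904} = \frac{-17718 + \frac{2 \left(6 - 169 \left(-218 - 169\right)\right)}{-169}}{-11313 - 28904} = \frac{-17718 + 2 \left(- \frac{1}{169}\right) \left(6 - -65403\right)}{-40217} = \left(-17718 + 2 \left(- \frac{1}{169}\right) \left(6 + 65403\right)\right) \left(- \frac{1}{40217}\right) = \left(-17718 + 2 \left(- \frac{1}{169}\right) 65409\right) \left(- \frac{1}{40217}\right) = \left(-17718 - \frac{130818}{169}\right) \left(- \frac{1}{40217}\right) = \left(- \frac{3125160}{169}\right) \left(- \frac{1}{40217}\right) = \frac{3125160}{6796673}$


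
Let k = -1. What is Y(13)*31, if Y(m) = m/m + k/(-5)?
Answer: 186/5 ≈ 37.200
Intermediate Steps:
Y(m) = 6/5 (Y(m) = m/m - 1/(-5) = 1 - 1*(-1/5) = 1 + 1/5 = 6/5)
Y(13)*31 = (6/5)*31 = 186/5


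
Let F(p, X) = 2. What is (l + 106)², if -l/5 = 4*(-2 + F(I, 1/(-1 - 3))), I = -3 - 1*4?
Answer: 11236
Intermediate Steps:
I = -7 (I = -3 - 4 = -7)
l = 0 (l = -20*(-2 + 2) = -20*0 = -5*0 = 0)
(l + 106)² = (0 + 106)² = 106² = 11236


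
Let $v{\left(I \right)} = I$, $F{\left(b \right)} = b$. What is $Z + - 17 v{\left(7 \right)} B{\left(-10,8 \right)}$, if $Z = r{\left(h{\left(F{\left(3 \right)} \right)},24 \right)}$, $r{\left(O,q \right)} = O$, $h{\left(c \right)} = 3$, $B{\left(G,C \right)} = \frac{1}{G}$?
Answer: $\frac{149}{10} \approx 14.9$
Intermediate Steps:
$Z = 3$
$Z + - 17 v{\left(7 \right)} B{\left(-10,8 \right)} = 3 + \frac{\left(-17\right) 7}{-10} = 3 - - \frac{119}{10} = 3 + \frac{119}{10} = \frac{149}{10}$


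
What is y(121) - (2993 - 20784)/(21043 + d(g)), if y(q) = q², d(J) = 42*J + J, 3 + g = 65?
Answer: 347141260/23709 ≈ 14642.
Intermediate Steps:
g = 62 (g = -3 + 65 = 62)
d(J) = 43*J
y(121) - (2993 - 20784)/(21043 + d(g)) = 121² - (2993 - 20784)/(21043 + 43*62) = 14641 - (-17791)/(21043 + 2666) = 14641 - (-17791)/23709 = 14641 - 1*(-17791/23709) = 14641 + 17791/23709 = 347141260/23709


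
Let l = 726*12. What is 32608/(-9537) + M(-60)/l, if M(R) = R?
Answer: -239607/69938 ≈ -3.4260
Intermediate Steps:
l = 8712
32608/(-9537) + M(-60)/l = 32608/(-9537) - 60/8712 = 32608*(-1/9537) - 60*1/8712 = -32608/9537 - 5/726 = -239607/69938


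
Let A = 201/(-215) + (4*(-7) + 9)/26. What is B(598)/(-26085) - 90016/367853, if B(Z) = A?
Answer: -13122271463117/53638540372950 ≈ -0.24464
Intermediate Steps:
A = -9311/5590 (A = 201*(-1/215) + (-28 + 9)*(1/26) = -201/215 - 19*1/26 = -201/215 - 19/26 = -9311/5590 ≈ -1.6657)
B(Z) = -9311/5590
B(598)/(-26085) - 90016/367853 = -9311/5590/(-26085) - 90016/367853 = -9311/5590*(-1/26085) - 90016*1/367853 = 9311/145815150 - 90016/367853 = -13122271463117/53638540372950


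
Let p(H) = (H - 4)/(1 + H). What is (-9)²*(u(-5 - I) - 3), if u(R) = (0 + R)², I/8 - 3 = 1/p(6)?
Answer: 262926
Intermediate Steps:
p(H) = (-4 + H)/(1 + H)
I = 52 (I = 24 + 8/(((-4 + 6)/(1 + 6))) = 24 + 8/((2/7)) = 24 + 8/(((⅐)*2)) = 24 + 8/(2/7) = 24 + 8*(7/2) = 24 + 28 = 52)
u(R) = R²
(-9)²*(u(-5 - I) - 3) = (-9)²*((-5 - 1*52)² - 3) = 81*((-5 - 52)² - 3) = 81*((-57)² - 3) = 81*(3249 - 3) = 81*3246 = 262926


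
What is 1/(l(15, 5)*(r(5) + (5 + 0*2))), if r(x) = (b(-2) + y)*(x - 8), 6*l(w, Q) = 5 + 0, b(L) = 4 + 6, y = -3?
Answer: -3/40 ≈ -0.075000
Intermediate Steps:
b(L) = 10
l(w, Q) = ⅚ (l(w, Q) = (5 + 0)/6 = (⅙)*5 = ⅚)
r(x) = -56 + 7*x (r(x) = (10 - 3)*(x - 8) = 7*(-8 + x) = -56 + 7*x)
1/(l(15, 5)*(r(5) + (5 + 0*2))) = 1/(5*((-56 + 7*5) + (5 + 0*2))/6) = 1/(5*((-56 + 35) + (5 + 0))/6) = 1/(5*(-21 + 5)/6) = 1/((⅚)*(-16)) = 1/(-40/3) = -3/40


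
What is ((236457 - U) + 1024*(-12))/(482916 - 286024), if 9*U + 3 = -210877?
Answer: 2228401/1772028 ≈ 1.2575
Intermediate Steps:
U = -210880/9 (U = -⅓ + (⅑)*(-210877) = -⅓ - 210877/9 = -210880/9 ≈ -23431.)
((236457 - U) + 1024*(-12))/(482916 - 286024) = ((236457 - 1*(-210880/9)) + 1024*(-12))/(482916 - 286024) = ((236457 + 210880/9) - 12288)/196892 = (2338993/9 - 12288)*(1/196892) = (2228401/9)*(1/196892) = 2228401/1772028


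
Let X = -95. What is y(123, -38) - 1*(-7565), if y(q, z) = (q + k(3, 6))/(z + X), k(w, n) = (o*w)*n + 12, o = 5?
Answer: 1005920/133 ≈ 7563.3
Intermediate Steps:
k(w, n) = 12 + 5*n*w (k(w, n) = (5*w)*n + 12 = 5*n*w + 12 = 12 + 5*n*w)
y(q, z) = (102 + q)/(-95 + z) (y(q, z) = (q + (12 + 5*6*3))/(z - 95) = (q + (12 + 90))/(-95 + z) = (q + 102)/(-95 + z) = (102 + q)/(-95 + z))
y(123, -38) - 1*(-7565) = (102 + 123)/(-95 - 38) - 1*(-7565) = 225/(-133) + 7565 = -1/133*225 + 7565 = -225/133 + 7565 = 1005920/133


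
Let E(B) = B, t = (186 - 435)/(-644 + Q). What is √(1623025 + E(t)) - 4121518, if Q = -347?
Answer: -4121518 + 2*√398485565446/991 ≈ -4.1202e+6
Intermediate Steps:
t = 249/991 (t = (186 - 435)/(-644 - 347) = -249/(-991) = -249*(-1/991) = 249/991 ≈ 0.25126)
√(1623025 + E(t)) - 4121518 = √(1623025 + 249/991) - 4121518 = √(1608418024/991) - 4121518 = 2*√398485565446/991 - 4121518 = -4121518 + 2*√398485565446/991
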